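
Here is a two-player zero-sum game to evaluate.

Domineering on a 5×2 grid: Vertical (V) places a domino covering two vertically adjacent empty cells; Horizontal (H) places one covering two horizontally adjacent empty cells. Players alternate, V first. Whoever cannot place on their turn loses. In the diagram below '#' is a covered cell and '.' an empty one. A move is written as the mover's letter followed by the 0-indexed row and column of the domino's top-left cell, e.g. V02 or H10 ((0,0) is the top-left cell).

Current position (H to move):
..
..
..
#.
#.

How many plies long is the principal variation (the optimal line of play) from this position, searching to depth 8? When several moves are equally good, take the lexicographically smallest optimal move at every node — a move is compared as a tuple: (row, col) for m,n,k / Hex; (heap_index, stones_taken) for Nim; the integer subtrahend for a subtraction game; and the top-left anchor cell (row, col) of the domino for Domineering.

PV length from [../../../#./#.]: 3 plies

[../../../#./#.] H move#1: H00:-1/##/../../#./#., H10:+1/../##/../#./#.*, H20:-1/../../##/#./#.
[../##/../#./#.] V move#2: V21:-1/../##/.#/##/#.*, V31:-1/../##/../##/##
[../##/.#/##/#.] H move#3: H00:+1/##/##/.#/##/#.*
[##/##/.#/##/#.] end (terminal -1, V#4); searched ../../../#./#. to 8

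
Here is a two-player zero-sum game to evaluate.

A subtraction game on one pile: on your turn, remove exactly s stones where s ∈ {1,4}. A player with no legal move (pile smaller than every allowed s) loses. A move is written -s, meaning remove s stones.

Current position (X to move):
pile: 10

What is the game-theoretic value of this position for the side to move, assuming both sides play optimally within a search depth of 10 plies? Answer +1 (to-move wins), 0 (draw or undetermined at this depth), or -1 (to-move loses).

value(10, X) = -1

[10] X move#1: -1:-1/9*, -4:-1/6
[9] O move#2: -1:-1/8, -4:+1/5*
[5] X move#3: -1:-1/4*, -4:-1/1
[4] O move#4: -1:-1/3, -4:+1/0*
[0] end (terminal -1, X#5); searched 10 to 10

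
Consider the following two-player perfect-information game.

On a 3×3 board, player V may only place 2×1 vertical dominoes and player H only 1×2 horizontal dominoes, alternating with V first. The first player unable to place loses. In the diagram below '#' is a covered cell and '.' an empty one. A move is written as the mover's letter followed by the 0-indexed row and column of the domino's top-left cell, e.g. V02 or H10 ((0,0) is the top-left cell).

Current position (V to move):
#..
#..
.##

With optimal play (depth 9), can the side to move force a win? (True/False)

[#../#../.##] V move#1: V01:+1/##./##./.##*, V02:+1/#.#/#.#/.##
[##./##./.##] end (terminal -1, H#2); searched #../#../.## to 9

V winning at [#../#../.##]: True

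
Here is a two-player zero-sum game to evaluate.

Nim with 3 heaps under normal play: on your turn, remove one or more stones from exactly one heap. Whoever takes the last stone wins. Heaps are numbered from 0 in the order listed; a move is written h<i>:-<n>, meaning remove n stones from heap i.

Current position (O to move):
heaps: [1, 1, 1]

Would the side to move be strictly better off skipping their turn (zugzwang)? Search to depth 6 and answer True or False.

ply 1, O at (1,1,1) | h0:-1=+1→(0,1,1)*; h1:-1=+1→(1,0,1); h2:-1=+1→(1,1,0)
ply 2, X at (0,1,1) | h1:-1=-1→(0,0,1)*; h2:-1=-1→(0,1,0)
ply 3, O at (0,0,1) | h2:-1=+1→(0,0,0)*
ply 4: (0,0,0) is terminal -1 (X); from (1,1,1) depth 6
suppose O passes — search the same position with X to move:
pass> ply 1, X at (1,1,1) | h0:-1=+1→(0,1,1)*; h1:-1=+1→(1,0,1); h2:-1=+1→(1,1,0)
pass> ply 2, O at (0,1,1) | h1:-1=-1→(0,0,1)*; h2:-1=-1→(0,1,0)
pass> ply 3, X at (0,0,1) | h2:-1=+1→(0,0,0)*
pass> ply 4: (0,0,0) is terminal -1 (O); from (1,1,1) depth 6
for O: play +1, pass -1

zugzwang((1,1,1), O) = False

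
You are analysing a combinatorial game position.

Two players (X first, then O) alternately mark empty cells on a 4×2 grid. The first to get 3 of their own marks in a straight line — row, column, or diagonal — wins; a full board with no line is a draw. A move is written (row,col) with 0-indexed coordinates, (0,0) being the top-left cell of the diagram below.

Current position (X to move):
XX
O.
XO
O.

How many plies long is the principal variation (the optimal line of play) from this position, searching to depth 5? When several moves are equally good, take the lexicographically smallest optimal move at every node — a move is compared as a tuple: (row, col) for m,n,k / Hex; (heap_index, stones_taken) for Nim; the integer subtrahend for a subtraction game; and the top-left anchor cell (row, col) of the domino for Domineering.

PV length from [XX/O./XO/O.]: 2 plies

p1 X@[XX/O./XO/O.]: (1,1)[XX/OX/XO/O.]+0* (3,1)[XX/O./XO/OX]+0
p2 O@[XX/OX/XO/O.]: (3,1)[XX/OX/XO/OO]+0*
p3 X@[XX/OX/XO/OO] terminal +0; root [XX/O./XO/O.] d5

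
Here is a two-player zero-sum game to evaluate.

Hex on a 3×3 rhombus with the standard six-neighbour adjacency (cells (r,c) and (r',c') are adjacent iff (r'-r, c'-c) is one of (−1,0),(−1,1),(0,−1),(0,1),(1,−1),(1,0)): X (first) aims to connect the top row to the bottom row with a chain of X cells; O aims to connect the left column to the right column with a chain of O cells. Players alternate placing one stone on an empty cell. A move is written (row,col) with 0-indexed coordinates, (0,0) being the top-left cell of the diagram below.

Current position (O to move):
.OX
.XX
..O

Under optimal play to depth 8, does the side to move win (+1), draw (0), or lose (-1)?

ply 1, O at .OX/.XX/..O | (0,0)=-1→OOX/.XX/..O*; (1,0)=-1→.OX/OXX/..O; (2,0)=-1→.OX/.XX/O.O; (2,1)=-1→.OX/.XX/.OO
ply 2, X at OOX/.XX/..O | (1,0)=+1→OOX/XXX/..O*; (2,0)=+1→OOX/.XX/X.O; (2,1)=+1→OOX/.XX/.XO
ply 3, O at OOX/XXX/..O | (2,0)=-1→OOX/XXX/O.O*; (2,1)=-1→OOX/XXX/.OO
ply 4, X at OOX/XXX/O.O | (2,1)=+1→OOX/XXX/OXO*
ply 5: OOX/XXX/OXO is terminal -1 (O); from .OX/.XX/..O depth 8

value(.OX/.XX/..O, O) = -1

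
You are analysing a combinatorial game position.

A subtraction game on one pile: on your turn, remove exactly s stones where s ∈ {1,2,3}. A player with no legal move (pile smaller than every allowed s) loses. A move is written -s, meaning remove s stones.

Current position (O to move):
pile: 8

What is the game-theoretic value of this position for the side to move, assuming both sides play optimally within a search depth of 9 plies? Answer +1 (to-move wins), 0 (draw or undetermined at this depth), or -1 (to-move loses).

[8] O move#1: -1:-1/7*, -2:-1/6, -3:-1/5
[7] X move#2: -1:-1/6, -2:-1/5, -3:+1/4*
[4] O move#3: -1:-1/3*, -2:-1/2, -3:-1/1
[3] X move#4: -1:-1/2, -2:-1/1, -3:+1/0*
[0] end (terminal -1, O#5); searched 8 to 9

value(8, O) = -1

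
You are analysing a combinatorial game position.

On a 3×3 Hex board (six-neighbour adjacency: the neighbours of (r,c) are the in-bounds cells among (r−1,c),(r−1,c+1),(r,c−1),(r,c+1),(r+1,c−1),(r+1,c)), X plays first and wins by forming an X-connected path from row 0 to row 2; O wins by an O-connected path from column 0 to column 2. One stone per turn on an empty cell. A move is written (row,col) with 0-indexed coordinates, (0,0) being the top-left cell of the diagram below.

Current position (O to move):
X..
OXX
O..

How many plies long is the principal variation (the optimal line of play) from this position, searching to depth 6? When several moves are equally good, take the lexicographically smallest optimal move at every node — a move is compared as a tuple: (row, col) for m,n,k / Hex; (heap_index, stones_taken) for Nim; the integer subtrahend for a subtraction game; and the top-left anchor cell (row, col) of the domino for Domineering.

ply 1, O at X../OXX/O.. | (0,1)=-1→XO./OXX/O..*; (0,2)=-1→X.O/OXX/O..; (2,1)=-1→X../OXX/OO.; (2,2)=-1→X../OXX/O.O
ply 2, X at XO./OXX/O.. | (0,2)=+1→XOX/OXX/O..*; (2,1)=-1→XO./OXX/OX.; (2,2)=-1→XO./OXX/O.X
ply 3, O at XOX/OXX/O.. | (2,1)=-1→XOX/OXX/OO.*; (2,2)=-1→XOX/OXX/O.O
ply 4, X at XOX/OXX/OO. | (2,2)=+1→XOX/OXX/OOX*
ply 5: XOX/OXX/OOX is terminal -1 (O); from X../OXX/O.. depth 6

PV length from [X../OXX/O..]: 4 plies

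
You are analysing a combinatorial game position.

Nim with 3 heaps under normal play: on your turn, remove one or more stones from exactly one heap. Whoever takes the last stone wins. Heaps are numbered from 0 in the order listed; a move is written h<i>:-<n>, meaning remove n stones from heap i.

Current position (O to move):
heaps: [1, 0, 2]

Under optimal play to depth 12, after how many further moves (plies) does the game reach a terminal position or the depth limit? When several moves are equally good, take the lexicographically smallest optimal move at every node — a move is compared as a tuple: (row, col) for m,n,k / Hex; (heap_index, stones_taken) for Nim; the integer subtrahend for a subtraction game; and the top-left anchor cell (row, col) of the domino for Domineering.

PV length from [(1,0,2)]: 3 plies

p1 O@[(1,0,2)]: h0:-1[(0,0,2)]-1 h2:-1[(1,0,1)]+1* h2:-2[(1,0,0)]-1
p2 X@[(1,0,1)]: h0:-1[(0,0,1)]-1* h2:-1[(1,0,0)]-1
p3 O@[(0,0,1)]: h2:-1[(0,0,0)]+1*
p4 X@[(0,0,0)] terminal -1; root [(1,0,2)] d12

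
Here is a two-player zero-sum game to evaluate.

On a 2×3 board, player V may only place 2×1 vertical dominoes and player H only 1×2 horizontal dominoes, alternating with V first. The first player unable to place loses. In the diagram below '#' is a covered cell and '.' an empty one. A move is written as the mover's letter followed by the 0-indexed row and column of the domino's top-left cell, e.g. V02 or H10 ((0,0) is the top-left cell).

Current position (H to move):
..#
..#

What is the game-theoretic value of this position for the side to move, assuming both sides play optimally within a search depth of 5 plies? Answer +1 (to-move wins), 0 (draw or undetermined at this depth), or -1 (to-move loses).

value(..#/..#, H) = +1

ply 1, H at ..#/..# | H00=+1→###/..#*; H10=+1→..#/###
ply 2: ###/..# is terminal -1 (V); from ..#/..# depth 5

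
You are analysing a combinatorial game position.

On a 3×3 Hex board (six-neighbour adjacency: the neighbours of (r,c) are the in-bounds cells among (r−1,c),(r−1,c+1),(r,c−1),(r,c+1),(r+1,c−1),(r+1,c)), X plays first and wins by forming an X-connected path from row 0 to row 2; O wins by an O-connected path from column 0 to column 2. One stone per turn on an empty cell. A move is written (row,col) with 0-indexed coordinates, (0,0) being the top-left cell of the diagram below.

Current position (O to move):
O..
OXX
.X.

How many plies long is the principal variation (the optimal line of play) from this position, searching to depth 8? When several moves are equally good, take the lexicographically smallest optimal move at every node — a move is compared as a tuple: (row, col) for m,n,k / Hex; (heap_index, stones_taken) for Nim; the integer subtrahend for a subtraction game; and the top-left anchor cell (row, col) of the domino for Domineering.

ply 1, O at O../OXX/.X. | (0,1)=-1→OO./OXX/.X.*; (0,2)=-1→O.O/OXX/.X.; (2,0)=-1→O../OXX/OX.; (2,2)=-1→O../OXX/.XO
ply 2, X at OO./OXX/.X. | (0,2)=+1→OOX/OXX/.X.*; (2,0)=-1→OO./OXX/XX.; (2,2)=-1→OO./OXX/.XX
ply 3: OOX/OXX/.X. is terminal -1 (O); from O../OXX/.X. depth 8

PV length from [O../OXX/.X.]: 2 plies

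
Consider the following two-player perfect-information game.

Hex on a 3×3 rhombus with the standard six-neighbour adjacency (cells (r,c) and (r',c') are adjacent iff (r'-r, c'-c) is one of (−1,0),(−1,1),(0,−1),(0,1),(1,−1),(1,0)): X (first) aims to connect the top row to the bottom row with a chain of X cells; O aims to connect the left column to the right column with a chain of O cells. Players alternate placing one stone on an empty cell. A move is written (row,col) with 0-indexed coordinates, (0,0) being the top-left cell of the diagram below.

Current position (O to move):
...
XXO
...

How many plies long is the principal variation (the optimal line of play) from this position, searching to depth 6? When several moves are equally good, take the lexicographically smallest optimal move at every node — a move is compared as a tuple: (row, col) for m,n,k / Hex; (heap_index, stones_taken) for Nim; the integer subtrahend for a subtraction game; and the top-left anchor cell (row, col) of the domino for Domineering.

p1 O@[.../XXO/...]: (0,0)[O../XXO/...]-1* (0,1)[.O./XXO/...]-1 (0,2)[..O/XXO/...]-1 (2,0)[.../XXO/O..]-1 (2,1)[.../XXO/.O.]-1 (2,2)[.../XXO/..O]-1
p2 X@[O../XXO/...]: (0,1)[OX./XXO/...]+1* (0,2)[O.X/XXO/...]+1 (2,0)[O../XXO/X..]+1 (2,1)[O../XXO/.X.]+1 (2,2)[O../XXO/..X]+1
p3 O@[OX./XXO/...]: (0,2)[OXO/XXO/...]-1* (2,0)[OX./XXO/O..]-1 (2,1)[OX./XXO/.O.]-1 (2,2)[OX./XXO/..O]-1
p4 X@[OXO/XXO/...]: (2,0)[OXO/XXO/X..]+1* (2,1)[OXO/XXO/.X.]+1 (2,2)[OXO/XXO/..X]+1
p5 O@[OXO/XXO/X..] terminal -1; root [.../XXO/...] d6

PV length from [.../XXO/...]: 4 plies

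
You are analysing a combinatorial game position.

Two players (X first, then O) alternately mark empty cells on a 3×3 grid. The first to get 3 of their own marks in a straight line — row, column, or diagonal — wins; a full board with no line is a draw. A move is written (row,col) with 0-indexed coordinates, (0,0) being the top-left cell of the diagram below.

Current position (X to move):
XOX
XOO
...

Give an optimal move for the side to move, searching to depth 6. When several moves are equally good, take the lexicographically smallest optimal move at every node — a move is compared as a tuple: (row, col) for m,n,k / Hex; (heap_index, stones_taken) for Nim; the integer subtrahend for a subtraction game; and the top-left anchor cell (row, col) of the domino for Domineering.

X's best at [XOX/XOO/...]: (2,0)

ply 1, X at XOX/XOO/... | (2,0)=+1→XOX/XOO/X..*; (2,1)=+0→XOX/XOO/.X.; (2,2)=-1→XOX/XOO/..X
ply 2: XOX/XOO/X.. is terminal -1 (O); from XOX/XOO/... depth 6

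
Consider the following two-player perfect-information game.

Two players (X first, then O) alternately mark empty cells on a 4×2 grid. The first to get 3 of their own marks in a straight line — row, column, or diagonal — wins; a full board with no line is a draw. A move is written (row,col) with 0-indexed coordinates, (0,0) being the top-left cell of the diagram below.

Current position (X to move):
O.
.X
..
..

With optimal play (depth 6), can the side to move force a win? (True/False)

X winning at [O./.X/../..]: True

p1 X@[O./.X/../..]: (0,1)[OX/.X/../..]+0 (1,0)[O./XX/../..]+0 (2,0)[O./.X/X./..]+0 (2,1)[O./.X/.X/..]+1* (3,0)[O./.X/../X.]+0 (3,1)[O./.X/../.X]+0
p2 O@[O./.X/.X/..]: (0,1)[OO/.X/.X/..]-1* (1,0)[O./OX/.X/..]-1 (2,0)[O./.X/OX/..]-1 (3,0)[O./.X/.X/O.]-1 (3,1)[O./.X/.X/.O]-1
p3 X@[OO/.X/.X/..]: (1,0)[OO/XX/.X/..]+0 (2,0)[OO/.X/XX/..]+0 (3,0)[OO/.X/.X/X.]+0 (3,1)[OO/.X/.X/.X]+1*
p4 O@[OO/.X/.X/.X] terminal -1; root [O./.X/../..] d6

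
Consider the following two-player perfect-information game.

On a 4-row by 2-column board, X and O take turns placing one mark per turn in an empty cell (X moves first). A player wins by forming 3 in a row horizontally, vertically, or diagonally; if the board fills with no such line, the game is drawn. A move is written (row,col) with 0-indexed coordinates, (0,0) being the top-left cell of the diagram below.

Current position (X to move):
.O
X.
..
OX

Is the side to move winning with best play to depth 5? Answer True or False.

X winning at [.O/X./../OX]: False

ply 1, X at .O/X./../OX | (0,0)=+0→XO/X./../OX*; (1,1)=+0→.O/XX/../OX; (2,0)=+0→.O/X./X./OX; (2,1)=+0→.O/X./.X/OX
ply 2, O at XO/X./../OX | (1,1)=-1→XO/XO/../OX; (2,0)=+0→XO/X./O./OX*; (2,1)=-1→XO/X./.O/OX
ply 3, X at XO/X./O./OX | (1,1)=+0→XO/XX/O./OX*; (2,1)=+0→XO/X./OX/OX
ply 4, O at XO/XX/O./OX | (2,1)=+0→XO/XX/OO/OX*
ply 5: XO/XX/OO/OX is terminal +0 (X); from .O/X./../OX depth 5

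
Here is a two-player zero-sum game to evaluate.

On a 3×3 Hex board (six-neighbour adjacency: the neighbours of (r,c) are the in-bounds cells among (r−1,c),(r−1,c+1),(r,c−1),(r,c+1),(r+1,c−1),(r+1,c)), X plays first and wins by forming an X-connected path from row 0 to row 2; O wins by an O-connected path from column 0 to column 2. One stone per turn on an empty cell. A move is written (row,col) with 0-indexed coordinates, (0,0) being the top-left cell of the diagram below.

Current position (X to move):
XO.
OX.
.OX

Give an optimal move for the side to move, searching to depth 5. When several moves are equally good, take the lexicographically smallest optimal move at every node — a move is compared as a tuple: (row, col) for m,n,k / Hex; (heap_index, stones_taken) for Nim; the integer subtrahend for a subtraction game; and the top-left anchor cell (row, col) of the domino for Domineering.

ply 1, X at XO./OX./.OX | (0,2)=+1→XOX/OX./.OX*; (1,2)=-1→XO./OXX/.OX; (2,0)=-1→XO./OX./XOX
ply 2, O at XOX/OX./.OX | (1,2)=-1→XOX/OXO/.OX*; (2,0)=-1→XOX/OX./OOX
ply 3, X at XOX/OXO/.OX | (2,0)=+1→XOX/OXO/XOX*
ply 4: XOX/OXO/XOX is terminal -1 (O); from XO./OX./.OX depth 5

X's best at [XO./OX./.OX]: (0,2)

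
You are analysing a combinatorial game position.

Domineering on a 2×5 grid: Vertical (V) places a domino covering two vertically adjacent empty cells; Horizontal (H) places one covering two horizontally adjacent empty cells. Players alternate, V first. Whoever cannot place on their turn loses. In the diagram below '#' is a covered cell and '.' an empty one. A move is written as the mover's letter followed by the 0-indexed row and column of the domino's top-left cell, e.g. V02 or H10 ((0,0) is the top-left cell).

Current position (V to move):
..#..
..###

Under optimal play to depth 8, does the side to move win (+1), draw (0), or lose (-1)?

value(..#../..###, V) = +1

ply 1, V at ..#../..### | V00=+1→#.#../#.###*; V01=+1→.##../.####
ply 2, H at #.#../#.### | H03=-1→#.###/#.###*
ply 3, V at #.###/#.### | V01=+1→#####/#####*
ply 4: #####/##### is terminal -1 (H); from ..#../..### depth 8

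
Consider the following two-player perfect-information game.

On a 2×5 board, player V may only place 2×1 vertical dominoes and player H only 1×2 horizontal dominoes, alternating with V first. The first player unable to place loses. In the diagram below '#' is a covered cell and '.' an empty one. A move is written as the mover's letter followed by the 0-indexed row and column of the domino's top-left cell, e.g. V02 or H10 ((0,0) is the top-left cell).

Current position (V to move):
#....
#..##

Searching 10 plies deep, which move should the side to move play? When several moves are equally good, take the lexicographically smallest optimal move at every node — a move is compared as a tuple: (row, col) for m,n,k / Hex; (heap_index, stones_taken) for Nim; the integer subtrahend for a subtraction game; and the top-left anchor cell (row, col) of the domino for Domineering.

ply 1, V at #..../#..## | V01=-1→##.../##.##; V02=+1→#.#../#.###*
ply 2, H at #.#../#.### | H03=-1→#.###/#.###*
ply 3, V at #.###/#.### | V01=+1→#####/#####*
ply 4: #####/##### is terminal -1 (H); from #..../#..## depth 10

V's best at [#..../#..##]: V02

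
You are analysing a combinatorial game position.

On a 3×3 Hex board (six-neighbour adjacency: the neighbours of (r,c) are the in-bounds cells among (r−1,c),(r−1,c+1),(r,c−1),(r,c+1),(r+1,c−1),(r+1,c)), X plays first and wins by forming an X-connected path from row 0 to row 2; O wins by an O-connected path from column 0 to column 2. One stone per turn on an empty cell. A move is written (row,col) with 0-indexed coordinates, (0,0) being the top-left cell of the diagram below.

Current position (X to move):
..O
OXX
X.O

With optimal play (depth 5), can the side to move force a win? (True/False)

ply 1, X at ..O/OXX/X.O | (0,0)=-1→X.O/OXX/X.O; (0,1)=+1→.XO/OXX/X.O*; (2,1)=-1→..O/OXX/XXO
ply 2: .XO/OXX/X.O is terminal -1 (O); from ..O/OXX/X.O depth 5

X winning at [..O/OXX/X.O]: True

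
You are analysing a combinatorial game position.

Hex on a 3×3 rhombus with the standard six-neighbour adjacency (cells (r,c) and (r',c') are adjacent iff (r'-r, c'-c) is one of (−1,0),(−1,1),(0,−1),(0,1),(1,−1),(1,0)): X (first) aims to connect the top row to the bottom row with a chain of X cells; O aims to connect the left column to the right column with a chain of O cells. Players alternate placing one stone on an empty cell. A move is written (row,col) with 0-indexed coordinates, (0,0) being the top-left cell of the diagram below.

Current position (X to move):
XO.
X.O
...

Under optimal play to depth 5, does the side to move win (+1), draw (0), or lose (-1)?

value(XO./X.O/..., X) = +1

[XO./X.O/...] X move#1: (0,2):-1/XOX/X.O/..., (1,1):+1/XO./XXO/...*, (2,0):+1/XO./X.O/X.., (2,1):+1/XO./X.O/.X., (2,2):-1/XO./X.O/..X
[XO./XXO/...] O move#2: (0,2):-1/XOO/XXO/...*, (2,0):-1/XO./XXO/O.., (2,1):-1/XO./XXO/.O., (2,2):-1/XO./XXO/..O
[XOO/XXO/...] X move#3: (2,0):+1/XOO/XXO/X..*, (2,1):+1/XOO/XXO/.X., (2,2):+1/XOO/XXO/..X
[XOO/XXO/X..] end (terminal -1, O#4); searched XO./X.O/... to 5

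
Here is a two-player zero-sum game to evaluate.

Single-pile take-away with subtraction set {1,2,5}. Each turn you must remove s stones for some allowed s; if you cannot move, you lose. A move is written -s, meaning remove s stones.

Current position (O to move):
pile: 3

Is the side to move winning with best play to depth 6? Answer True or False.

O winning at [3]: False

p1 O@[3]: -1[2]-1* -2[1]-1
p2 X@[2]: -1[1]-1 -2[0]+1*
p3 O@[0] terminal -1; root [3] d6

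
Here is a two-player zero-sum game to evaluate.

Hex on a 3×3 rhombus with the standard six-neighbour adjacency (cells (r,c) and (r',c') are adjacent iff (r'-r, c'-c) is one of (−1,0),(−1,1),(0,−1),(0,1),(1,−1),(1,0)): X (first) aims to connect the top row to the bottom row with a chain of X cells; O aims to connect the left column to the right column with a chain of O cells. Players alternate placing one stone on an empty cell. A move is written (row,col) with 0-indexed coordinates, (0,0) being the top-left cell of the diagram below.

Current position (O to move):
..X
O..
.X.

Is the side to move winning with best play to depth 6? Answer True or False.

O winning at [..X/O../.X.]: False

ply 1, O at ..X/O../.X. | (0,0)=-1→O.X/O../.X.*; (0,1)=-1→.OX/O../.X.; (1,1)=-1→..X/OO./.X.; (1,2)=-1→..X/O.O/.X.; (2,0)=-1→..X/O../OX.; (2,2)=-1→..X/O../.XO
ply 2, X at O.X/O../.X. | (0,1)=+1→OXX/O../.X.*; (1,1)=+1→O.X/OX./.X.; (1,2)=+1→O.X/O.X/.X.; (2,0)=+1→O.X/O../XX.; (2,2)=+1→O.X/O../.XX
ply 3, O at OXX/O../.X. | (1,1)=-1→OXX/OO./.X.*; (1,2)=-1→OXX/O.O/.X.; (2,0)=-1→OXX/O../OX.; (2,2)=-1→OXX/O../.XO
ply 4, X at OXX/OO./.X. | (1,2)=+1→OXX/OOX/.X.*; (2,0)=-1→OXX/OO./XX.; (2,2)=-1→OXX/OO./.XX
ply 5: OXX/OOX/.X. is terminal -1 (O); from ..X/O../.X. depth 6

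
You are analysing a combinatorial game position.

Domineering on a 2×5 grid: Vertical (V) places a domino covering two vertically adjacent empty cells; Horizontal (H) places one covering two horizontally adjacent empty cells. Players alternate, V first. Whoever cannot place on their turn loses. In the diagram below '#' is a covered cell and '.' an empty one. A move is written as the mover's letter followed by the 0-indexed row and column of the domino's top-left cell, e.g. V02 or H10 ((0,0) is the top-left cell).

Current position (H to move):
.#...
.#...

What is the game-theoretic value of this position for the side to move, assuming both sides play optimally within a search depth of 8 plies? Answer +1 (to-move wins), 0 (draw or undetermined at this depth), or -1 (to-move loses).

ply 1, H at .#.../.#... | H02=-1→.###./.#...*; H03=-1→.#.##/.#...; H12=-1→.#.../.###.; H13=-1→.#.../.#.##
ply 2, V at .###./.#... | V00=-1→####./##...; V04=+1→.####/.#..#*
ply 3, H at .####/.#..# | H12=-1→.####/.####*
ply 4, V at .####/.#### | V00=+1→#####/#####*
ply 5: #####/##### is terminal -1 (H); from .#.../.#... depth 8

value(.#.../.#..., H) = -1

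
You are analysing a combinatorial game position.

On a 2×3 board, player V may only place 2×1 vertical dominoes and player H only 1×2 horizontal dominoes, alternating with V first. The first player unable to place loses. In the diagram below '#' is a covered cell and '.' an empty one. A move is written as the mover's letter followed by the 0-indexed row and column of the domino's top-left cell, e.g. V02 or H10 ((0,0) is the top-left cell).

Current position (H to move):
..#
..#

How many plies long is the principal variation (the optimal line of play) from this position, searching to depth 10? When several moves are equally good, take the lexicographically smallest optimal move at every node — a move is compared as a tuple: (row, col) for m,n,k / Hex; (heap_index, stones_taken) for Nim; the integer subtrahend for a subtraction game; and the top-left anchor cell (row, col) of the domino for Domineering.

p1 H@[..#/..#]: H00[###/..#]+1* H10[..#/###]+1
p2 V@[###/..#] terminal -1; root [..#/..#] d10

PV length from [..#/..#]: 1 ply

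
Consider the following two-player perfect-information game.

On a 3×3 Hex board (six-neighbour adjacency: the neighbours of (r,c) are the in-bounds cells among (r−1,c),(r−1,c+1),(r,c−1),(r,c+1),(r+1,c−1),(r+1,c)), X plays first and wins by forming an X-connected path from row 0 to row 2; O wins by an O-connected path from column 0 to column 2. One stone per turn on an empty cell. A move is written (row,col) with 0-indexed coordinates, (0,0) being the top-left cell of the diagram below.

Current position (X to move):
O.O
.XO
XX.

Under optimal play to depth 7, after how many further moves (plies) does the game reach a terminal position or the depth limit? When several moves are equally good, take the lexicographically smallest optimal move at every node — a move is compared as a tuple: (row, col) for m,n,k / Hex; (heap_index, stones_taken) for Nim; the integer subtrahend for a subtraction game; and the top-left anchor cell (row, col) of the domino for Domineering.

p1 X@[O.O/.XO/XX.]: (0,1)[OXO/.XO/XX.]+1* (1,0)[O.O/XXO/XX.]-1 (2,2)[O.O/.XO/XXX]-1
p2 O@[OXO/.XO/XX.] terminal -1; root [O.O/.XO/XX.] d7

PV length from [O.O/.XO/XX.]: 1 ply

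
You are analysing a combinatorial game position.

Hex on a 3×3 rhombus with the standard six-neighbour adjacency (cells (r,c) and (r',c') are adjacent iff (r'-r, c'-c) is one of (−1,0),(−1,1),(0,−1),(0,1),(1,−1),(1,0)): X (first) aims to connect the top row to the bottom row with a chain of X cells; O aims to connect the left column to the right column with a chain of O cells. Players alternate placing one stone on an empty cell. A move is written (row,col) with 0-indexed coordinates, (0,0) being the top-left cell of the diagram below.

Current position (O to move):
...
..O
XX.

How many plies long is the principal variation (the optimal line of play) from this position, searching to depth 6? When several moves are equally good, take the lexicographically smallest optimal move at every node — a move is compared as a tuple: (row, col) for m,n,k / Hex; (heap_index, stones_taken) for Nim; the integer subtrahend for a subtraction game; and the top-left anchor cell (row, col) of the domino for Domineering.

PV length from [.../..O/XX.]: 5 plies

p1 O@[.../..O/XX.]: (0,0)[O../..O/XX.]-1 (0,1)[.O./..O/XX.]+1* (0,2)[..O/..O/XX.]-1 (1,0)[.../O.O/XX.]-1 (1,1)[.../.OO/XX.]-1 (2,2)[.../..O/XXO]-1
p2 X@[.O./..O/XX.]: (0,0)[XO./..O/XX.]-1* (0,2)[.OX/..O/XX.]-1 (1,0)[.O./X.O/XX.]-1 (1,1)[.O./.XO/XX.]-1 (2,2)[.O./..O/XXX]-1
p3 O@[XO./..O/XX.]: (0,2)[XOO/..O/XX.]-1 (1,0)[XO./O.O/XX.]+1* (1,1)[XO./.OO/XX.]-1 (2,2)[XO./..O/XXO]-1
p4 X@[XO./O.O/XX.]: (0,2)[XOX/O.O/XX.]-1* (1,1)[XO./OXO/XX.]-1 (2,2)[XO./O.O/XXX]-1
p5 O@[XOX/O.O/XX.]: (1,1)[XOX/OOO/XX.]+1* (2,2)[XOX/O.O/XXO]-1
p6 X@[XOX/OOO/XX.] terminal -1; root [.../..O/XX.] d6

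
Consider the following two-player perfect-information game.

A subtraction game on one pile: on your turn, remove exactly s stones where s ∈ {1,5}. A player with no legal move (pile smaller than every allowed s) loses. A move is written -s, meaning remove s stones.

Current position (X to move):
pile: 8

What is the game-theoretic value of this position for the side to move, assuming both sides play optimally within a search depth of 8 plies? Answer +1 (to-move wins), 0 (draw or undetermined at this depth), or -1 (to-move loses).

value(8, X) = -1

ply 1, X at 8 | -1=-1→7*; -5=-1→3
ply 2, O at 7 | -1=+1→6*; -5=+1→2
ply 3, X at 6 | -1=-1→5*; -5=-1→1
ply 4, O at 5 | -1=+1→4*; -5=+1→0
ply 5, X at 4 | -1=-1→3*
ply 6, O at 3 | -1=+1→2*
ply 7, X at 2 | -1=-1→1*
ply 8, O at 1 | -1=+1→0*
ply 9: 0 is terminal -1 (X); from 8 depth 8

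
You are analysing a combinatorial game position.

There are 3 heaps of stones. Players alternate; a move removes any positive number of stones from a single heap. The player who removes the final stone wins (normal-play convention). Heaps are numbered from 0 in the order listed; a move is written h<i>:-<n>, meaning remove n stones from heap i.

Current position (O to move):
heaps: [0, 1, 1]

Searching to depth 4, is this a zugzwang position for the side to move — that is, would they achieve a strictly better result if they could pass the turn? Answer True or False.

p1 O@[(0,1,1)]: h1:-1[(0,0,1)]-1* h2:-1[(0,1,0)]-1
p2 X@[(0,0,1)]: h2:-1[(0,0,0)]+1*
p3 O@[(0,0,0)] terminal -1; root [(0,1,1)] d4
if O skipped the turn, X would face:
~ p1 X@[(0,1,1)]: h1:-1[(0,0,1)]-1* h2:-1[(0,1,0)]-1
~ p2 O@[(0,0,1)]: h2:-1[(0,0,0)]+1*
~ p3 X@[(0,0,0)] terminal -1; root [(0,1,1)] d4
compare (O): move=-1 vs pass=+1

zugzwang((0,1,1), O) = True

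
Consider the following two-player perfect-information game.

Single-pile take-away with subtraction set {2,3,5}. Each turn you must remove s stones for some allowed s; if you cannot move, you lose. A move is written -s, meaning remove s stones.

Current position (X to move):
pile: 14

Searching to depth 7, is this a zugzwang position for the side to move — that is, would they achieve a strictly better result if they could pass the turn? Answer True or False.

[14] X move#1: -2:-1/12*, -3:-1/11, -5:-1/9
[12] O move#2: -2:-1/10, -3:-1/9, -5:+1/7*
[7] X move#3: -2:-1/5*, -3:-1/4, -5:-1/2
[5] O move#4: -2:-1/3, -3:-1/2, -5:+1/0*
[0] end (terminal -1, X#5); searched 14 to 7
pass branch (O moves first from the same position):
  | [14] O move#1: -2:-1/12*, -3:-1/11, -5:-1/9
  | [12] X move#2: -2:-1/10, -3:-1/9, -5:+1/7*
  | [7] O move#3: -2:-1/5*, -3:-1/4, -5:-1/2
  | [5] X move#4: -2:-1/3, -3:-1/2, -5:+1/0*
  | [0] end (terminal -1, O#5); searched 14 to 7
X moving scores -1; X passing scores +1

zugzwang(14, X) = True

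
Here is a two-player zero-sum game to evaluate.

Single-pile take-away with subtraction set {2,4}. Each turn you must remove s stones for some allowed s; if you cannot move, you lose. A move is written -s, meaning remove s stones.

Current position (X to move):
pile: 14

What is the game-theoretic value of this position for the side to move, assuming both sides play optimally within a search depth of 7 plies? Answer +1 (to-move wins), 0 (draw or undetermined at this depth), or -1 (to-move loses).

ply 1, X at 14 | -2=+1→12*; -4=-1→10
ply 2, O at 12 | -2=-1→10*; -4=-1→8
ply 3, X at 10 | -2=-1→8; -4=+1→6*
ply 4, O at 6 | -2=-1→4*; -4=-1→2
ply 5, X at 4 | -2=-1→2; -4=+1→0*
ply 6: 0 is terminal -1 (O); from 14 depth 7

value(14, X) = +1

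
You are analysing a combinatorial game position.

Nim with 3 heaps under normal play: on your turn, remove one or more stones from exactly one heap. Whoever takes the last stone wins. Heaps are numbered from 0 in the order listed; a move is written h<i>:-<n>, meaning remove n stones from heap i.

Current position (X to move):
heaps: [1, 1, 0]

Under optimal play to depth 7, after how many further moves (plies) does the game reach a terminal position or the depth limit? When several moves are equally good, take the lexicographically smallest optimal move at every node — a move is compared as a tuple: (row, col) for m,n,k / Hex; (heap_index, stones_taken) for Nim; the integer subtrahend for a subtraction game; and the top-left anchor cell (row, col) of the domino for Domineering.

[(1,1,0)] X move#1: h0:-1:-1/(0,1,0)*, h1:-1:-1/(1,0,0)
[(0,1,0)] O move#2: h1:-1:+1/(0,0,0)*
[(0,0,0)] end (terminal -1, X#3); searched (1,1,0) to 7

PV length from [(1,1,0)]: 2 plies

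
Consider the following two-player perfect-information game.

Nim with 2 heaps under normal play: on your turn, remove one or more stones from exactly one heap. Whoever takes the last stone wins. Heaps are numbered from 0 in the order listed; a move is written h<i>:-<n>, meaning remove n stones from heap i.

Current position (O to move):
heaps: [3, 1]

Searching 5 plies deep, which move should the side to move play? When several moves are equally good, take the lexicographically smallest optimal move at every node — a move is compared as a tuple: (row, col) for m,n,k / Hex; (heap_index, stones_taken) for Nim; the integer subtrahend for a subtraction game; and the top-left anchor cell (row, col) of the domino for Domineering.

O's best at [(3,1)]: h0:-2

ply 1, O at (3,1) | h0:-1=-1→(2,1); h0:-2=+1→(1,1)*; h0:-3=-1→(0,1); h1:-1=-1→(3,0)
ply 2, X at (1,1) | h0:-1=-1→(0,1)*; h1:-1=-1→(1,0)
ply 3, O at (0,1) | h1:-1=+1→(0,0)*
ply 4: (0,0) is terminal -1 (X); from (3,1) depth 5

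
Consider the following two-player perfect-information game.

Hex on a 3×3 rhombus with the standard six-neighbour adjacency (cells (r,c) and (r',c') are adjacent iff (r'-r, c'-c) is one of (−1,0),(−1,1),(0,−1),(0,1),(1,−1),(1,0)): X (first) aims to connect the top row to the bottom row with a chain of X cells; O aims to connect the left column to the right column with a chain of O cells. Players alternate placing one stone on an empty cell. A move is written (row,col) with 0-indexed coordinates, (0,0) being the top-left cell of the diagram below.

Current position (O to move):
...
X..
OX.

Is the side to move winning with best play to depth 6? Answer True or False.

O winning at [.../X../OX.]: True

p1 O@[.../X../OX.]: (0,0)[O../X../OX.]-1 (0,1)[.O./X../OX.]-1 (0,2)[..O/X../OX.]-1 (1,1)[.../XO./OX.]+1* (1,2)[.../X.O/OX.]-1 (2,2)[.../X../OXO]-1
p2 X@[.../XO./OX.]: (0,0)[X../XO./OX.]-1* (0,1)[.X./XO./OX.]-1 (0,2)[..X/XO./OX.]-1 (1,2)[.../XOX/OX.]-1 (2,2)[.../XO./OXX]-1
p3 O@[X../XO./OX.]: (0,1)[XO./XO./OX.]+1* (0,2)[X.O/XO./OX.]+1 (1,2)[X../XOO/OX.]+1 (2,2)[X../XO./OXO]+1
p4 X@[XO./XO./OX.]: (0,2)[XOX/XO./OX.]-1* (1,2)[XO./XOX/OX.]-1 (2,2)[XO./XO./OXX]-1
p5 O@[XOX/XO./OX.]: (1,2)[XOX/XOO/OX.]+1* (2,2)[XOX/XO./OXO]-1
p6 X@[XOX/XOO/OX.] terminal -1; root [.../X../OX.] d6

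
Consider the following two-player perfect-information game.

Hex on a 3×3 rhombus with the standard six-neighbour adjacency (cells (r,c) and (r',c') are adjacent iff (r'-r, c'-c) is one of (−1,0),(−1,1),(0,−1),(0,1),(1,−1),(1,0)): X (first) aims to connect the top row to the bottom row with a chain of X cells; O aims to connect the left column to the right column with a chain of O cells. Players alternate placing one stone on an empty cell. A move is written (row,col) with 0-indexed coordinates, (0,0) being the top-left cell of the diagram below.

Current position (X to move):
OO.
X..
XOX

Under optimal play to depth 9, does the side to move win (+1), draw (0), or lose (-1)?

value(OO./X../XOX, X) = +1

p1 X@[OO./X../XOX]: (0,2)[OOX/X../XOX]+1* (1,1)[OO./XX./XOX]-1 (1,2)[OO./X.X/XOX]-1
p2 O@[OOX/X../XOX]: (1,1)[OOX/XO./XOX]-1* (1,2)[OOX/X.O/XOX]-1
p3 X@[OOX/XO./XOX]: (1,2)[OOX/XOX/XOX]+1*
p4 O@[OOX/XOX/XOX] terminal -1; root [OO./X../XOX] d9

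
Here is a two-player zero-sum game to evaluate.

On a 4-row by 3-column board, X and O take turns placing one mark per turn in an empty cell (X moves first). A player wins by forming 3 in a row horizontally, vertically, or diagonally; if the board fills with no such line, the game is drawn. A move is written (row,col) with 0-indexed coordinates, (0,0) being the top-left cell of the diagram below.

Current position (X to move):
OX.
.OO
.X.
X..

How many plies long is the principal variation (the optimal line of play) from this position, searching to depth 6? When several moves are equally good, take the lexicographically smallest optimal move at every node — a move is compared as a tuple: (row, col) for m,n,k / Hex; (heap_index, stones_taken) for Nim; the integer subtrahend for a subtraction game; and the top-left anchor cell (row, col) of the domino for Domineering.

PV length from [OX./.OO/.X./X..]: 2 plies

ply 1, X at OX./.OO/.X./X.. | (0,2)=-1→OXX/.OO/.X./X..*; (1,0)=-1→OX./XOO/.X./X..; (2,0)=-1→OX./.OO/XX./X..; (2,2)=-1→OX./.OO/.XX/X..; (3,1)=-1→OX./.OO/.X./XX.; (3,2)=-1→OX./.OO/.X./X.X
ply 2, O at OXX/.OO/.X./X.. | (1,0)=+1→OXX/OOO/.X./X..*; (2,0)=+1→OXX/.OO/OX./X..; (2,2)=+1→OXX/.OO/.XO/X..; (3,1)=+1→OXX/.OO/.X./XO.; (3,2)=+1→OXX/.OO/.X./X.O
ply 3: OXX/OOO/.X./X.. is terminal -1 (X); from OX./.OO/.X./X.. depth 6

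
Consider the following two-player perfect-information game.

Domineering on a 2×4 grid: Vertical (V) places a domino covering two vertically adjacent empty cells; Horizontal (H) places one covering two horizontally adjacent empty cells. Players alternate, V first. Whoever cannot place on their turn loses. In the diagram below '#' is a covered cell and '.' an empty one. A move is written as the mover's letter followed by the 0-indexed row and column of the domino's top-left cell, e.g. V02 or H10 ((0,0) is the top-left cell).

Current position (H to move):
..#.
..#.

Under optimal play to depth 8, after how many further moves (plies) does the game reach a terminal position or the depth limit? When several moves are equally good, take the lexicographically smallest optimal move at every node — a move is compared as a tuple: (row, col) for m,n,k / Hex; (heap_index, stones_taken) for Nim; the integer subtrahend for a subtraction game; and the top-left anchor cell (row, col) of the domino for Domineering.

PV length from [..#./..#.]: 3 plies

p1 H@[..#./..#.]: H00[###./..#.]+1* H10[..#./###.]+1
p2 V@[###./..#.]: V03[####/..##]-1*
p3 H@[####/..##]: H10[####/####]+1*
p4 V@[####/####] terminal -1; root [..#./..#.] d8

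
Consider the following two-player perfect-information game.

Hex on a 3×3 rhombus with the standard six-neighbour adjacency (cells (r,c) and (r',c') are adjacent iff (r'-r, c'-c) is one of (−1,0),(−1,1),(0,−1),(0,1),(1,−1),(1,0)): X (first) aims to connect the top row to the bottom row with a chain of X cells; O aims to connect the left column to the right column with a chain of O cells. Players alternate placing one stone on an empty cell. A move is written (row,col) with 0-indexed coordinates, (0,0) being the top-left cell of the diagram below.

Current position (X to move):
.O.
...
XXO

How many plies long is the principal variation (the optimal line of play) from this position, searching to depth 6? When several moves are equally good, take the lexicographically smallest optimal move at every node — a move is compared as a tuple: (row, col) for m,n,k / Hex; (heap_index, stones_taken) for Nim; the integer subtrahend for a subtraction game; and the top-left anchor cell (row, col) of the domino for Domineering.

PV length from [.O./.../XXO]: 3 plies

ply 1, X at .O./.../XXO | (0,0)=+1→XO./.../XXO*; (0,2)=+1→.OX/.../XXO; (1,0)=+1→.O./X../XXO; (1,1)=-1→.O./.X./XXO; (1,2)=-1→.O./..X/XXO
ply 2, O at XO./.../XXO | (0,2)=-1→XOO/.../XXO*; (1,0)=-1→XO./O../XXO; (1,1)=-1→XO./.O./XXO; (1,2)=-1→XO./..O/XXO
ply 3, X at XOO/.../XXO | (1,0)=+1→XOO/X../XXO*; (1,1)=-1→XOO/.X./XXO; (1,2)=-1→XOO/..X/XXO
ply 4: XOO/X../XXO is terminal -1 (O); from .O./.../XXO depth 6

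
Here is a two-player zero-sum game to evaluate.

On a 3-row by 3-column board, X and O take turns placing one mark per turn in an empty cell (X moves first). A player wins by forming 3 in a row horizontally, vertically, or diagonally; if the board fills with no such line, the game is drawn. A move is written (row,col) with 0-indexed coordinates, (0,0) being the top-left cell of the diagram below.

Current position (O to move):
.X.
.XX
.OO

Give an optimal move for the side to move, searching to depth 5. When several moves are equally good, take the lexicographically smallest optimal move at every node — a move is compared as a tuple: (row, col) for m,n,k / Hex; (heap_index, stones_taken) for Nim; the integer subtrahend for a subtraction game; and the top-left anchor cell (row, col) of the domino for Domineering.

O's best at [.X./.XX/.OO]: (2,0)

p1 O@[.X./.XX/.OO]: (0,0)[OX./.XX/.OO]-1 (0,2)[.XO/.XX/.OO]-1 (1,0)[.X./OXX/.OO]+0 (2,0)[.X./.XX/OOO]+1*
p2 X@[.X./.XX/OOO] terminal -1; root [.X./.XX/.OO] d5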